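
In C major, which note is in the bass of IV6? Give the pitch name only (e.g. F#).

A

IV in C major has root F; the chord is F-A-C.
The figure 6 means first inversion — the third is in the bass.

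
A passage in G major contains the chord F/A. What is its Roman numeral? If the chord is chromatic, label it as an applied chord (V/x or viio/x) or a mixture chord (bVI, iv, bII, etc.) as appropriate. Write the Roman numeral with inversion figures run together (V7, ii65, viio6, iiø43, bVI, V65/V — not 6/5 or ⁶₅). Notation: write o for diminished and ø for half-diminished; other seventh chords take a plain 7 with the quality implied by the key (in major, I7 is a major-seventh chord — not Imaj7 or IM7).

The pitches F-A-C form a major triad rooted on F.
F is the lowered seventh degree of G major (diatonic 7 would be F#). This is a major triad on the lowered seventh degree (the subtonic), borrowed from the parallel minor.
With A in the bass the chord is in first inversion, so the figured bass is 6.

bVII6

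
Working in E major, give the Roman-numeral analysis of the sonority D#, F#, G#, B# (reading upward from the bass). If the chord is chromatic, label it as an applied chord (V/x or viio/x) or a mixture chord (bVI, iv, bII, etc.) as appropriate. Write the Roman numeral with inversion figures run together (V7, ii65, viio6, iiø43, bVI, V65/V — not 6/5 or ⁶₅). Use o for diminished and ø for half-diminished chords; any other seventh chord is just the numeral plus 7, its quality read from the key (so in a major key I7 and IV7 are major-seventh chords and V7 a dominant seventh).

V43/vi

Stacked in thirds the chord is G#-B#-D#-F#: a dominant seventh chord on G#.
G# is not a diatonic chord root with this quality in E major, but it lies a perfect fifth above C# (vi), so the chord functions as an applied dominant of vi.
With D# in the bass the chord is in second inversion, so the figured bass is 43.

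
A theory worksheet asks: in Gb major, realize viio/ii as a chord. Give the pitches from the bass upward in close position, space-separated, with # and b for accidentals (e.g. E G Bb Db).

The slash marks an applied leading-tone chord: viio of ii. In Gb major, ii is Ab, so the leading tone to it is G, a half step below.
Building a diminished triad on G gives G-Bb-Db.

G Bb Db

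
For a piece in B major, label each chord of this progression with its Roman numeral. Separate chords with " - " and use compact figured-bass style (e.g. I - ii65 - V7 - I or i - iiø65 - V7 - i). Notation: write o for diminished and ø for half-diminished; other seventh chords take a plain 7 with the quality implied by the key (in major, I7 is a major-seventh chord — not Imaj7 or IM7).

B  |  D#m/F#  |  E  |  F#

B: root B is the tonic; major triad there is I.
D#m/F#: root D# is the mediant; minor triad there is iii6.
E has root E, degree 4 in B major, so IV.
F# has root F#, degree 5 in B major, so V.

I - iii6 - IV - V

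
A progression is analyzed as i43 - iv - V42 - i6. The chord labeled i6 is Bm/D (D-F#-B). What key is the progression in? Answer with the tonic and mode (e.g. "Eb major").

The chord Bm/D is a minor triad rooted on B; its label is i6.
If B is scale degree 1 and the mode makes that degree carry a minor triad, the tonic is B and the mode is minor.

B minor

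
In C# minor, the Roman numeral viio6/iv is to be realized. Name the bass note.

G#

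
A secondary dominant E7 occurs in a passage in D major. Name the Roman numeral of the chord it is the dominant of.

The chord is a dominant seventh chord on E.
A dominant resolves down a perfect fifth: E → A. In D major, A is scale degree 5, i.e. V.

V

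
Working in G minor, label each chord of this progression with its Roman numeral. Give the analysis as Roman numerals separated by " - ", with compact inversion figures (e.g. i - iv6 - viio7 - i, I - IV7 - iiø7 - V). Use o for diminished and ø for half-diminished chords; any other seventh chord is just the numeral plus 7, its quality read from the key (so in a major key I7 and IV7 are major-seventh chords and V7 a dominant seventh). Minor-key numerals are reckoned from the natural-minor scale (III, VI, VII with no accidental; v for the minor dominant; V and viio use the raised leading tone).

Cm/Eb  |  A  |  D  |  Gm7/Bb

iv6 - V/V - V - i65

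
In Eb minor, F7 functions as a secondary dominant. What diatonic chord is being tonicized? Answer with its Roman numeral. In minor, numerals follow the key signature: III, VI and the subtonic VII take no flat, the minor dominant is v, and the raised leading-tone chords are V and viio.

V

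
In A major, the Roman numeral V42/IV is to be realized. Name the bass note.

G

The applied chord V42/IV is rooted on A: A-C#-E-G.
The figure 42 means third inversion — the seventh is in the bass.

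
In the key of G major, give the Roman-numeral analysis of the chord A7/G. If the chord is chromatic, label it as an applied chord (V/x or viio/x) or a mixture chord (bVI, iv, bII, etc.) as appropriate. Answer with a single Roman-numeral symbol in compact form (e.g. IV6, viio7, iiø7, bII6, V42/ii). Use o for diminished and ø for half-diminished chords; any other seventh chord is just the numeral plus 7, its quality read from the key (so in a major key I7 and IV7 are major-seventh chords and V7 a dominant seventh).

V42/V

Stacked in thirds the chord is A-C#-E-G: a dominant seventh chord on A.
A is not a diatonic chord root with this quality in G major, but it lies a perfect fifth above D (V), so the chord functions as an applied dominant of V.
With G in the bass the chord is in third inversion, so the figured bass is 42.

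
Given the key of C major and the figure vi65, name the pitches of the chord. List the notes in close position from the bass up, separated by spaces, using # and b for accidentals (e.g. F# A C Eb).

C E G A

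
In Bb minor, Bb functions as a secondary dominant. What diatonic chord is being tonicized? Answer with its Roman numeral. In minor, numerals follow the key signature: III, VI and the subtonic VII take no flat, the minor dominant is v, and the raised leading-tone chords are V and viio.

iv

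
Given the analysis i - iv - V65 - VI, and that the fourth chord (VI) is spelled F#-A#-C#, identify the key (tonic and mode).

The anchor chord is a major triad on F#, labeled VI.
VI on F# implies F# is the submediant; that puts the tonic at A#, and the uppercase numeral fits minor mode.

A# minor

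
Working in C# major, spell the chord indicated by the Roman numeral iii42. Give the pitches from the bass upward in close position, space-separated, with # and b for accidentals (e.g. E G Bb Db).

D# E# G# B#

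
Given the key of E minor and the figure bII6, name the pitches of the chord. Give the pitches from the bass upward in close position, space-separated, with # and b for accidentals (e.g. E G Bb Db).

A C F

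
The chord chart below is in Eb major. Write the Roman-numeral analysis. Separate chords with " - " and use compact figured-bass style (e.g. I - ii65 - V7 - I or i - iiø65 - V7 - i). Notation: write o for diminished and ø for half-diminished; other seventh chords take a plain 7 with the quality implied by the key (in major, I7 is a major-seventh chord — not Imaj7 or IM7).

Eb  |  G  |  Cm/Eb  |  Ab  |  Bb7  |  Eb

I - V/vi - vi6 - IV - V7 - I

Eb: major triad on Eb = scale degree 1 → I.
G: chromatic; G is V of vi, so V/vi.
Cm/Eb: root C is the submediant; minor triad there is vi6.
Ab has root Ab, degree 4 in Eb major, so IV.
Bb7 has root Bb, degree 5 in Eb major, so V7.
Eb: major triad on Eb = scale degree 1 → I.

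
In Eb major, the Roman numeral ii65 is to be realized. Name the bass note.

Ab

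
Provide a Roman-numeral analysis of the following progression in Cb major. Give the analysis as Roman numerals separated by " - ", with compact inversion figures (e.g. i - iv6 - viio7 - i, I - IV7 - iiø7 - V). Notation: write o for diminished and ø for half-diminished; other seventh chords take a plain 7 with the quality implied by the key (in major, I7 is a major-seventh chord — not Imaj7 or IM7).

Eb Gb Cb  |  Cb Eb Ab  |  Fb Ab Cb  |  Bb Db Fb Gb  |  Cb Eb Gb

I6 - vi6 - IV - V65 - I

Eb-Gb-Cb has root Cb, degree 1 in Cb major, so I6.
Cb-Eb-Ab: minor triad on Ab = scale degree 6 → vi6.
Fb-Ab-Cb: major triad on Fb = scale degree 4 → IV.
Bb-Db-Fb-Gb: dominant seventh chord on Gb = scale degree 5 → V65.
Cb-Eb-Gb: major triad on Cb = scale degree 1 → I.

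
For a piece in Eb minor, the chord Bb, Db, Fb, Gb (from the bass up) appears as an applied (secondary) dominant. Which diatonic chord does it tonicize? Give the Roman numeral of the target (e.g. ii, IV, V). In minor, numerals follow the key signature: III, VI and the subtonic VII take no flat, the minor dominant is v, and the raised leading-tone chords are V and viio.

VI

The chord is a dominant seventh chord on Gb.
A dominant resolves down a perfect fifth: Gb → Cb. In Eb minor, Cb is scale degree 6, i.e. VI.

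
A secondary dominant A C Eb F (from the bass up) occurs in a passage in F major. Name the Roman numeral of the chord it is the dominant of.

IV

The chord is a dominant seventh chord on F.
A dominant resolves down a perfect fifth: F → Bb. In F major, Bb is scale degree 4, i.e. IV.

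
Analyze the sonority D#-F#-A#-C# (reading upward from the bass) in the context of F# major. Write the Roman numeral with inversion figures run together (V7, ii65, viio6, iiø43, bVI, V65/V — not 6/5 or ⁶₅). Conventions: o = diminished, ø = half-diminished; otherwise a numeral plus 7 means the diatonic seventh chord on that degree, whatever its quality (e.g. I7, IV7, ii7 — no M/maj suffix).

vi7

Stacked in thirds the chord is D#-F#-A#-C#: a minor seventh chord on D#.
D# is scale degree 6 in F# major, and a minor seventh chord on that degree is written vi7.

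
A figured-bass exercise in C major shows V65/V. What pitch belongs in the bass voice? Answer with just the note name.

The applied chord V65/V is rooted on D: D-F#-A-C.
The figure 65 means first inversion — the third is in the bass.

F#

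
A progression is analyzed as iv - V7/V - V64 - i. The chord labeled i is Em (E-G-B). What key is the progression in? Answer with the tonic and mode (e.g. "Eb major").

i is given as E-G-B — a minor triad with root E.
If E is scale degree 1 and the mode makes that degree carry a minor triad, the tonic is E and the mode is minor.

E minor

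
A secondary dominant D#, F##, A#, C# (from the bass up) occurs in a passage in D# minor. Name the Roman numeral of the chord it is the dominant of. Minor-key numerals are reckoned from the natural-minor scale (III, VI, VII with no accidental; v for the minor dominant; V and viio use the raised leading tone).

The chord is a dominant seventh chord on D#.
A dominant resolves down a perfect fifth: D# → G#. In D# minor, G# is scale degree 4, i.e. iv.

iv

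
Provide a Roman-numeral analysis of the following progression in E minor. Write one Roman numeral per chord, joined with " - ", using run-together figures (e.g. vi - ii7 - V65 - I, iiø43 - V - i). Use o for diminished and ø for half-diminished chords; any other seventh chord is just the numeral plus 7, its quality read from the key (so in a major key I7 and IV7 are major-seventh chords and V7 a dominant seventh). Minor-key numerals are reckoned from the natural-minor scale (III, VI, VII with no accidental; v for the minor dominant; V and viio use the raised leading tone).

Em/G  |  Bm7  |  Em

Em/G: root E is the tonic; minor triad there is i6.
Bm7 has root B, degree 5 in E minor, so v7.
Em: minor triad on E = scale degree 1 → i.

i6 - v7 - i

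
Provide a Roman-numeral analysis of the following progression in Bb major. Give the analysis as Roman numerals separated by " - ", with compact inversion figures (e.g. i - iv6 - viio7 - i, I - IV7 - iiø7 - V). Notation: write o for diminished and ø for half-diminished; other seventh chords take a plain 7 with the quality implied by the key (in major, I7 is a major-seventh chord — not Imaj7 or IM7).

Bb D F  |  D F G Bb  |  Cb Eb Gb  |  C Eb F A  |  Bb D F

I - vi43 - bII - V43 - I

Bb-D-F has root Bb, degree 1 in Bb major, so I.
D-F-G-Bb has root G, degree 6 in Bb major, so vi43.
Cb-Eb-Gb: Cb with this quality isn't in the key; a major triad on b2 is the Neapolitan chord, bII.
C-Eb-F-A has root F, degree 5 in Bb major, so V43.
Bb-D-F has root Bb, degree 1 in Bb major, so I.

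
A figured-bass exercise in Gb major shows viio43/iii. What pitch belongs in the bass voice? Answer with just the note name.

Eb

The applied chord viio43/iii is rooted on A: A-C-Eb-Gb.
The figure 43 means second inversion — the fifth is in the bass.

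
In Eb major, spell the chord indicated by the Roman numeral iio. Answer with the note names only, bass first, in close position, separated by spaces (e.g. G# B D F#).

iio is the diminished supertonic triad, borrowed from the parallel minor. In Eb major that root is F.
So the chord is F-Ab-Cb.

F Ab Cb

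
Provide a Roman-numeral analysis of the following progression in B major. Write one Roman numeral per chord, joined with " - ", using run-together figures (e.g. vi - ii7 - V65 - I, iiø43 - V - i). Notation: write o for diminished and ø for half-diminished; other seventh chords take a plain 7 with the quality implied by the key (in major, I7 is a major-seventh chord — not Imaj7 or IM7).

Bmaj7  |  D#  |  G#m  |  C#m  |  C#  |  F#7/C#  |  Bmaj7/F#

I7 - V/vi - vi - ii - V/V - V43 - I43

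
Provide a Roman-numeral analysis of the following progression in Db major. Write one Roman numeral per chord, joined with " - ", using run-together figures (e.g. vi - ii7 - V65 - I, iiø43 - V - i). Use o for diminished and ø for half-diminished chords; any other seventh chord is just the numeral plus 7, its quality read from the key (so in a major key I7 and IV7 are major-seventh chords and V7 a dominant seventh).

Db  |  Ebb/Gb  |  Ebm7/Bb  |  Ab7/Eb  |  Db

I - bII6 - ii43 - V43 - I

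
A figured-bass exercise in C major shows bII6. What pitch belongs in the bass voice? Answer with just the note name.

bII in C major has root Db; the chord is Db-F-Ab.
The figure 6 means first inversion — the third is in the bass.

F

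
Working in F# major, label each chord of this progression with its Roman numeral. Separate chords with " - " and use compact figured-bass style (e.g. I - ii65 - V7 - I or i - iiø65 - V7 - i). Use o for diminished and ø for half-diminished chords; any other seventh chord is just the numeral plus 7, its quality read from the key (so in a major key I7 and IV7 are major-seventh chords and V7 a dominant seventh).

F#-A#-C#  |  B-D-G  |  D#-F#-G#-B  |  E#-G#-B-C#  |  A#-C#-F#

F#-A#-C#: major triad on F# = scale degree 1 → I.
B-D-G: major triad on G — chromatic; G is the lowered second degree, so this is the Neapolitan sixth, bII6 (third, B, in the bass — hence the 6).
D#-F#-G#-B: minor seventh chord on G# = scale degree 2 → ii43.
E#-G#-B-C#: dominant seventh chord on C# = scale degree 5 → V65.
A#-C#-F# has root F#, degree 1 in F# major, so I6.

I - bII6 - ii43 - V65 - I6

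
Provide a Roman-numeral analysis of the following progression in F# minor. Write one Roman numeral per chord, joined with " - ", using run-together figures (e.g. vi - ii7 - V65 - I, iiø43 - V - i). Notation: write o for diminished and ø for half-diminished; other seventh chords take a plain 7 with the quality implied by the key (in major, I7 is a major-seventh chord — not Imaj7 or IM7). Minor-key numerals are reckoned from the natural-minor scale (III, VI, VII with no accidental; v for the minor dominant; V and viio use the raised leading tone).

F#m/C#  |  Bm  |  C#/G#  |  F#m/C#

i64 - iv - V64 - i64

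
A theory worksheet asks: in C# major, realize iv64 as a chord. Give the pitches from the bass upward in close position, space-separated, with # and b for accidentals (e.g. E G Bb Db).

C# F# A

iv64 is the minor subdominant, borrowed from the parallel minor. In C# major that root is F#.
So the chord is F#-A-C#.
The figured bass 64 indicates second inversion, placing the fifth (C#) in the bass: C#-F#-A.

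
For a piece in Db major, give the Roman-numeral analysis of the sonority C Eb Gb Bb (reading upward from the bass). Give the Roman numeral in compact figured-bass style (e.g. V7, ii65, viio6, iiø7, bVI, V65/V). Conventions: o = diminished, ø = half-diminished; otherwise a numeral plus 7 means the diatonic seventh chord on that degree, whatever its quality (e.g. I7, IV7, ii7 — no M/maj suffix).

Stacked in thirds the chord is C-Eb-Gb-Bb: a half-diminished seventh chord on C.
In Db major, C is the leading tone; the diatonic half-diminished seventh chord there is viiø7.

viiø7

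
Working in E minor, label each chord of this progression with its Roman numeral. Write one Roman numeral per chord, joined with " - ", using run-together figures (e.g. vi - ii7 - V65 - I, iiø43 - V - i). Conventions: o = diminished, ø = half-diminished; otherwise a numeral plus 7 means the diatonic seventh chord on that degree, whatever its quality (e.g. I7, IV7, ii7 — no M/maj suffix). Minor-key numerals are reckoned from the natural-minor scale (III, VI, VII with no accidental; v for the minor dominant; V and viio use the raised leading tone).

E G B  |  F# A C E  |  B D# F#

i - iiø7 - V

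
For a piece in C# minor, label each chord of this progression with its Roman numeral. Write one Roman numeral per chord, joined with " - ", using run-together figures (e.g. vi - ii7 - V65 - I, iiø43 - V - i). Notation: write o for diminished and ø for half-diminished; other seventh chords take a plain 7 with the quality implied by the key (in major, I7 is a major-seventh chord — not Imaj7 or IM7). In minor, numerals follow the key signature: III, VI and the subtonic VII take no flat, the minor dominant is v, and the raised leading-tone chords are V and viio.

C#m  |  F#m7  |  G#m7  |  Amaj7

i - iv7 - v7 - VI7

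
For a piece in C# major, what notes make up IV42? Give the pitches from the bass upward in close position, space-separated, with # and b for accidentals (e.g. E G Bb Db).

In C# major, the subdominant is F#, and the diatonic chord built there is a major seventh chord.
Stacking thirds from F# gives F#-A#-C#-E#.
With the 42 figure the chord is in third inversion; from the bass E# upward in close position it reads E#-F#-A#-C#.

E# F# A# C#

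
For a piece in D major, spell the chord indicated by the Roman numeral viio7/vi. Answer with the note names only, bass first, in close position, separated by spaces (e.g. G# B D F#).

A# C# E G

viio7/vi is a secondary leading-tone chord. The target vi is B in D major; the applied chord is rooted a semitone below, on A#.
Building a fully diminished seventh chord on A# gives A#-C#-E-G.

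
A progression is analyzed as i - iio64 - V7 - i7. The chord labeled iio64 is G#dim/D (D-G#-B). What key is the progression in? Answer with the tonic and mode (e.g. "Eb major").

F# minor

The anchor chord is a diminished triad on G#, labeled iio64.
Counting down one scale step from G# places the tonic on F#; a diminished triad on degree 2 is diatonic only in minor.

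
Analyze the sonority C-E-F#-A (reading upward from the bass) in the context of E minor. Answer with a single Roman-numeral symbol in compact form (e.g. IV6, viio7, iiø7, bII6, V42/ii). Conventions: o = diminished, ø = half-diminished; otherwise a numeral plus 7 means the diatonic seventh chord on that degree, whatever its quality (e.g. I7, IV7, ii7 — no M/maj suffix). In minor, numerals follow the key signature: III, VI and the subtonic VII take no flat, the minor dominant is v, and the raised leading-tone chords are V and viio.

The pitches F#-A-C-E form a half-diminished seventh chord rooted on F#.
In E minor, F# is the supertonic; the diatonic half-diminished seventh chord there is iiø7.
With C in the bass the chord is in second inversion, so the figured bass is 43.

iiø43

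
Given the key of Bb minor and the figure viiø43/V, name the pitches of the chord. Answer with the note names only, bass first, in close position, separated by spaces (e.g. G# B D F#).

Bb D E G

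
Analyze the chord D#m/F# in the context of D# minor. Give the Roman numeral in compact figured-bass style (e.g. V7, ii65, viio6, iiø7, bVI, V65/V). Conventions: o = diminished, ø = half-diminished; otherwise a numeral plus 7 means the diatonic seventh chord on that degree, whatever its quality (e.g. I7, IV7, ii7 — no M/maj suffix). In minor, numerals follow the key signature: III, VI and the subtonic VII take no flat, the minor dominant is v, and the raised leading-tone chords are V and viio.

Stacked in thirds the chord is D#-F#-A#: a minor triad on D#.
In D# minor, D# is the tonic; the diatonic minor triad there is i.
With F# in the bass the chord is in first inversion, so the figured bass is 6.

i6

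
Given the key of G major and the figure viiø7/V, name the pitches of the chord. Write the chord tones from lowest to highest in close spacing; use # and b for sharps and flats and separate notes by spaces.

The slash marks an applied leading-tone chord: viio of V. In G major, V is D, so the leading tone to it is C#, a half step below.
Building a half-diminished seventh chord on C# gives C#-E-G-B.

C# E G B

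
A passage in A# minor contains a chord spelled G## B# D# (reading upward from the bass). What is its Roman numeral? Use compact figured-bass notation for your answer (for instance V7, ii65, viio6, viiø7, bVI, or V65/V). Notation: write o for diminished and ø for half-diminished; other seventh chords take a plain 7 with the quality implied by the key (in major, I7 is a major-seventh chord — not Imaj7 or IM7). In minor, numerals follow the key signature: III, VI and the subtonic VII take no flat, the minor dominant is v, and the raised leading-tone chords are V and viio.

Stacked in thirds the chord is G##-B#-D#: a diminished triad on G##.
In A# minor, G## is the leading tone; the diatonic diminished triad there is viio.

viio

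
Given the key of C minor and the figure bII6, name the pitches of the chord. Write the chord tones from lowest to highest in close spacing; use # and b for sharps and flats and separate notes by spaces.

bII6 is the Neapolitan sixth — a major triad on the lowered second degree, here in its customary first inversion. In C minor that root is Db.
So the chord is Db-F-Ab, a major triad.
With the 6 figure the chord is in first inversion; from the bass F upward in close position it reads F-Ab-Db.

F Ab Db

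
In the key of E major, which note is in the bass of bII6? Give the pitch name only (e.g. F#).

bII in E major has root F; the chord is F-A-C.
The figure 6 means first inversion — the third is in the bass.

A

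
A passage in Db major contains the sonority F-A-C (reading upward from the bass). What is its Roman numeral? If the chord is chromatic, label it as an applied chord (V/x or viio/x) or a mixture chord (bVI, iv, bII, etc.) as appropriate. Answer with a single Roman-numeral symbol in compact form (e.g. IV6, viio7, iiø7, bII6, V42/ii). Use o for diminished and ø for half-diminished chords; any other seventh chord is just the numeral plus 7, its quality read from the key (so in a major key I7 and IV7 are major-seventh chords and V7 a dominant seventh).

The pitches F-A-C form a major triad rooted on F.
F is not a diatonic chord root with this quality in Db major, but it lies a perfect fifth above Bb (vi), so the chord functions as an applied dominant of vi.

V/vi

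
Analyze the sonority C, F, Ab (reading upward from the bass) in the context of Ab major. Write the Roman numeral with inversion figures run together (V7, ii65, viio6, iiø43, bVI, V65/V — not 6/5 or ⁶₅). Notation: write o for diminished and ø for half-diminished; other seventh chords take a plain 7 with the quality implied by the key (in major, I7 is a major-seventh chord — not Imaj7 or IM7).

vi64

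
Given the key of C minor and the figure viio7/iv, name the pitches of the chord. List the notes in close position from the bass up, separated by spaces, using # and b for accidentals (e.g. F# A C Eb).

viio7/iv is a secondary leading-tone chord. The target iv is F in C minor; the applied chord is rooted a semitone below, on E.
Building a fully diminished seventh chord on E gives E-G-Bb-Db.

E G Bb Db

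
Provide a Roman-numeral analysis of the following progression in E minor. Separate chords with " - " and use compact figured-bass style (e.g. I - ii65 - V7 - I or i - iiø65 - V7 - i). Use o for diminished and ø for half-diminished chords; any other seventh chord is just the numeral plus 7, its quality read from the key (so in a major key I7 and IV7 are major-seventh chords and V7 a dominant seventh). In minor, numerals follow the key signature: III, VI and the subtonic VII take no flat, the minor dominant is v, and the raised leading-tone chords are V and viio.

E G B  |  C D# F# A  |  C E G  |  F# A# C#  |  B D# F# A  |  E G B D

i - viio42 - VI - V/V - V7 - i7

E-G-B: root E is the tonic; minor triad there is i.
C-D#-F#-A: fully diminished seventh chord on D# = scale degree 7 → viio42.
C-E-G: major triad on C = scale degree 6 → VI.
F#-A#-C#: a major triad on F#, the applied dominant of V → V/V.
B-D#-F#-A: root B is the dominant; dominant seventh chord there is V7.
E-G-B-D: root E is the tonic; minor seventh chord there is i7.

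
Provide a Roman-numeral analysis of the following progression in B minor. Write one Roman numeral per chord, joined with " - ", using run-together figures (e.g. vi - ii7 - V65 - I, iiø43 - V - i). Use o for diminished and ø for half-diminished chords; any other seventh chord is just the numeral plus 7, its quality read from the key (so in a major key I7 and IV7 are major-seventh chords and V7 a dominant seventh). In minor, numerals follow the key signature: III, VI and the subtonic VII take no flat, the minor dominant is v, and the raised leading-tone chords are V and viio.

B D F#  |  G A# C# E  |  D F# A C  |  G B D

i - viio42 - V7/VI - VI

B-D-F# has root B, degree 1 in B minor, so i.
G-A#-C#-E has root A#, degree 7 in B minor, so viio42.
D-F#-A-C: chromatic; D is V of VI, so V7/VI.
G-B-D: major triad on G = scale degree 6 → VI.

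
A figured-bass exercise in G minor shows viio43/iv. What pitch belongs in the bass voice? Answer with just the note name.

F

The applied chord viio43/iv is rooted on B: B-D-F-Ab.
The figure 43 means second inversion — the fifth is in the bass.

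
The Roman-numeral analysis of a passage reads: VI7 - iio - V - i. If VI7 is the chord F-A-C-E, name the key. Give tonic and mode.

A minor

VI7 is given as F-A-C-E — a major seventh chord with root F.
Counting down 5 scale steps from F places the tonic on A; a major seventh chord on degree 6 is diatonic only in minor.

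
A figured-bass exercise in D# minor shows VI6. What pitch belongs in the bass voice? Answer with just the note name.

VI in D# minor has root B; the chord is B-D#-F#.
The figure 6 means first inversion — the third is in the bass.

D#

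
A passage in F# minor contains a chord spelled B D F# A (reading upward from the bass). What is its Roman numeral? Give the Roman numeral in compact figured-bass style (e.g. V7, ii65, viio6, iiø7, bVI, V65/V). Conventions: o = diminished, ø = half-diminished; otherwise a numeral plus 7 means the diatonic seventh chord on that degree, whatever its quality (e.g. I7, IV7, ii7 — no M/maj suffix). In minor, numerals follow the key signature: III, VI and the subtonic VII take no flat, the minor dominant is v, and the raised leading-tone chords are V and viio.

iv7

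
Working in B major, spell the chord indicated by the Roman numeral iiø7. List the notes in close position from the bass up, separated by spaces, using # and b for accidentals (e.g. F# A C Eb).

C# E G B

Scale degree 2 in B major is C#; here the chord built on it is altered to a half-diminished seventh chord. iiø7 is the half-diminished supertonic seventh, borrowed from the parallel minor.
So the chord is C#-E-G-B.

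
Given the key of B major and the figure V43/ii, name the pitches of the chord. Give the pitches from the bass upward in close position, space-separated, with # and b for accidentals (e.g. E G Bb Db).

The slash means an applied dominant: we want the dominant of ii. In B major, ii is C# minor, and its dominant is built on G#.
Building a dominant seventh chord on G# gives G#-B#-D#-F#.
The figured bass 43 indicates second inversion, placing the fifth (D#) in the bass: D#-F#-G#-B#.

D# F# G# B#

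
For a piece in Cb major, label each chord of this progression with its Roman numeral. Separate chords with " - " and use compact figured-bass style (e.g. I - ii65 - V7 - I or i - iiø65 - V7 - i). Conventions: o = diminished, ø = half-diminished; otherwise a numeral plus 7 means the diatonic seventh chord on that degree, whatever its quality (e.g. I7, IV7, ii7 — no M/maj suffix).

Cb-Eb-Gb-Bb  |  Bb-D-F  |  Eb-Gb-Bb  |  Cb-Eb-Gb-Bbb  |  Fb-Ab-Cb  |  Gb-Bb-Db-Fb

I7 - V/iii - iii - V7/IV - IV - V7

Cb-Eb-Gb-Bb has root Cb, degree 1 in Cb major, so I7.
Bb-D-F: a major triad on Bb, the applied dominant of iii → V/iii.
Eb-Gb-Bb: minor triad on Eb = scale degree 3 → iii.
Cb-Eb-Gb-Bbb: a dominant seventh chord on Cb, the applied dominant of IV → V7/IV.
Fb-Ab-Cb: major triad on Fb = scale degree 4 → IV.
Gb-Bb-Db-Fb: dominant seventh chord on Gb = scale degree 5 → V7.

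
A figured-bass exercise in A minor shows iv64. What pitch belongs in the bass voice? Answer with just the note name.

iv in A minor has root D; the chord is D-F-A.
The figure 64 means second inversion — the fifth is in the bass.

A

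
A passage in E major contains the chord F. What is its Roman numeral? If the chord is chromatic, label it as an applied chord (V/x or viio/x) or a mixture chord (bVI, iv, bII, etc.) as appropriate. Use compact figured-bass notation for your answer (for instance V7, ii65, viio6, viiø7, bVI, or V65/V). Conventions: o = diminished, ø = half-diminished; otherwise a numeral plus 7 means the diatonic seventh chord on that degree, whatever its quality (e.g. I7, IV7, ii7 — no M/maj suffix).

bII

Stacked in thirds the chord is F-A-C: a major triad on F.
F is the lowered second degree of E major (diatonic 2 would be F#). This is the Neapolitan chord — a major triad on the lowered second degree.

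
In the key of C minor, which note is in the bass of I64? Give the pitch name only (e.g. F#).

G

I in C minor has root C; the chord is C-E-G.
The figure 64 means second inversion — the fifth is in the bass.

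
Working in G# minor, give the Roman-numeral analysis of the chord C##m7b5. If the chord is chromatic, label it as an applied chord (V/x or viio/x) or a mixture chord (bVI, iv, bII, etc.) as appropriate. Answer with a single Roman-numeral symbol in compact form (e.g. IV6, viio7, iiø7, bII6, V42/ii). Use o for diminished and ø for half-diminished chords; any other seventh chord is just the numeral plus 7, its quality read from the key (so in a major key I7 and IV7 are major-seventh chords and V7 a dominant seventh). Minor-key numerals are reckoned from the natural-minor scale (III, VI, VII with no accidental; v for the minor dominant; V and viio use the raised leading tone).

viiø7/V

Stacked in thirds the chord is C##-E#-G#-B#: a half-diminished seventh chord on C##.
C## sits a half step below D# (V in G# minor); a diminished chord there is the applied leading-tone chord of V.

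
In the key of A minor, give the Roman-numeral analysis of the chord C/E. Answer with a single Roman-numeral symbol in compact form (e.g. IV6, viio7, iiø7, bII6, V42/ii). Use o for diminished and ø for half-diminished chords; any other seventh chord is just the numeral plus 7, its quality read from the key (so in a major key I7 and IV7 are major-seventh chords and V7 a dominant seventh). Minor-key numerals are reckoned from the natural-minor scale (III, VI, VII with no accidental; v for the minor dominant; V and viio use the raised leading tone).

Stacked in thirds the chord is C-E-G: a major triad on C.
C is scale degree 3 in A minor, and a major triad on that degree is written III.
With E in the bass the chord is in first inversion, so the figured bass is 6.

III6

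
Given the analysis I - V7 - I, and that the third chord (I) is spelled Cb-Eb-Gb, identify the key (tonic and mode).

The chord Cb is a major triad rooted on Cb; its label is I.
If Cb is scale degree 1 and the mode makes that degree carry a major triad, the tonic is Cb and the mode is major.

Cb major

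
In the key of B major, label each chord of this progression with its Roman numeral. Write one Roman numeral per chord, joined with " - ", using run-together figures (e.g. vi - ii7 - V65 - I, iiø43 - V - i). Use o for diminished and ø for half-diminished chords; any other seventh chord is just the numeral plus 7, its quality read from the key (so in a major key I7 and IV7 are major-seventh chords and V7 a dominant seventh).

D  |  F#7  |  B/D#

bIII - V7 - I6

D: D with this quality isn't in the key; it's bIII, borrowed from the parallel minor.
F#7: root F# is the dominant; dominant seventh chord there is V7.
B/D# has root B, degree 1 in B major, so I6.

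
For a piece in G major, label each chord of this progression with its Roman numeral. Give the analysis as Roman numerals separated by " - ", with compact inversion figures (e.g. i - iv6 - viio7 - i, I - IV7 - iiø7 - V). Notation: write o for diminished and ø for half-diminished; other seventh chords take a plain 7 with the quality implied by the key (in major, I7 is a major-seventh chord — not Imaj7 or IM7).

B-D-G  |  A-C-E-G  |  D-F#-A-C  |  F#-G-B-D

B-D-G: root G is the tonic; major triad there is I6.
A-C-E-G has root A, degree 2 in G major, so ii7.
D-F#-A-C: root D is the dominant; dominant seventh chord there is V7.
F#-G-B-D: root G is the tonic; major seventh chord there is I42.

I6 - ii7 - V7 - I42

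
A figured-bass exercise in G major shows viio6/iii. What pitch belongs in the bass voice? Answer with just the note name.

The applied chord viio6/iii is rooted on A#: A#-C#-E.
The figure 6 means first inversion — the third is in the bass.

C#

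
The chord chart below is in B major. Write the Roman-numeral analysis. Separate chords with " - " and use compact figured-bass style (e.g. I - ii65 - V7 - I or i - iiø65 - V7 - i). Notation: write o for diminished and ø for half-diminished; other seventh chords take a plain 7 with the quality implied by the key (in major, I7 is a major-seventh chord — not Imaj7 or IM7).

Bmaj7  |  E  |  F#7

Bmaj7: root B is the tonic; major seventh chord there is I7.
E: root E is the subdominant; major triad there is IV.
F#7 has root F#, degree 5 in B major, so V7.

I7 - IV - V7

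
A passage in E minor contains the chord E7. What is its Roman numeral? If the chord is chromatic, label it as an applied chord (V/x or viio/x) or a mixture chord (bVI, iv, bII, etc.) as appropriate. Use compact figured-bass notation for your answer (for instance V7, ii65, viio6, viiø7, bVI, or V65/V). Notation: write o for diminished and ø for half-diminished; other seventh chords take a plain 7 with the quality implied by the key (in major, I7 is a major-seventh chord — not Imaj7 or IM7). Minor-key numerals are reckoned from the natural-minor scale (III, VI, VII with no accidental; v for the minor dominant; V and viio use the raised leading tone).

V7/iv

The pitches E-G#-B-D form a dominant seventh chord rooted on E.
E is not a diatonic chord root with this quality in E minor, but it lies a perfect fifth above A (iv), so the chord functions as an applied dominant of iv.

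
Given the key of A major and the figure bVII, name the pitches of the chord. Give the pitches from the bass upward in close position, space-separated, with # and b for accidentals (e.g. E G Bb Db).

bVII is a major triad on the lowered seventh degree (the subtonic), borrowed from the parallel minor. In A major that root is G.
So the chord is G-B-D, a major triad.

G B D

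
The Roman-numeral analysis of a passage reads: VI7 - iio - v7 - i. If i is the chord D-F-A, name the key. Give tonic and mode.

D minor

The anchor chord is a minor triad on D, labeled i.
If D is scale degree 1 and the mode makes that degree carry a minor triad, the tonic is D and the mode is minor.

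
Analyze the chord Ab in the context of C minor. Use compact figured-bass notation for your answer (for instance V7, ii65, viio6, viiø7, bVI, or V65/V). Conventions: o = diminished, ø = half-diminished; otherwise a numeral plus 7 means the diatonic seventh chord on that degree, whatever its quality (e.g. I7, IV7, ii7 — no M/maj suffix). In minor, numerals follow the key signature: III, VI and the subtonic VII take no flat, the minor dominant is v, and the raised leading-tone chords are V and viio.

Stacked in thirds the chord is Ab-C-Eb: a major triad on Ab.
Ab is scale degree 6 in C minor, and a major triad on that degree is written VI.

VI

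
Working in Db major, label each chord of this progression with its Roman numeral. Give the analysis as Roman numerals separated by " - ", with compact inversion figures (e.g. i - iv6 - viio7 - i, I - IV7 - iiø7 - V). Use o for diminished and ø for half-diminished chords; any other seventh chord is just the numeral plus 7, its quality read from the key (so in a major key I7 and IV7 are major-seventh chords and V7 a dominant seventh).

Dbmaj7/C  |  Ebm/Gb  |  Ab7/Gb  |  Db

Dbmaj7/C: root Db is the tonic; major seventh chord there is I42.
Ebm/Gb has root Eb, degree 2 in Db major, so ii6.
Ab7/Gb has root Ab, degree 5 in Db major, so V42.
Db: root Db is the tonic; major triad there is I.

I42 - ii6 - V42 - I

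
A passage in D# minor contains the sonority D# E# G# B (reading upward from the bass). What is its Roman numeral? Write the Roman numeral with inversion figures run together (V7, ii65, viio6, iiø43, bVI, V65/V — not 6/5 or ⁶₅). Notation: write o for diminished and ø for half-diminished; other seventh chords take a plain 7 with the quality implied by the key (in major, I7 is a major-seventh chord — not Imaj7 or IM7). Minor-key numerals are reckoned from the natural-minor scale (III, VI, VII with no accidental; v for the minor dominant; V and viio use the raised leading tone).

iiø42

The pitches E#-G#-B-D# form a half-diminished seventh chord rooted on E#.
In D# minor, E# is the supertonic; the diatonic half-diminished seventh chord there is iiø7.
With D# in the bass the chord is in third inversion, so the figured bass is 42.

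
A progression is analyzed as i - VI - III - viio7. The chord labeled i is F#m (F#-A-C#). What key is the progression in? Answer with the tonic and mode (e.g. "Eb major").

F# minor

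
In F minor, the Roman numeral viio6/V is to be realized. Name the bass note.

D

The applied chord viio6/V is rooted on B: B-D-F.
The figure 6 means first inversion — the third is in the bass.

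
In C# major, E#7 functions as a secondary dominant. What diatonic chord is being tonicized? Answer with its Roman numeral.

vi

The chord is a dominant seventh chord on E#.
A dominant resolves down a perfect fifth: E# → A#. In C# major, A# is scale degree 6, i.e. vi.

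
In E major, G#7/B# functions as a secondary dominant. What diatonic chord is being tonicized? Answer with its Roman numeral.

vi

The chord is a dominant seventh chord on G#.
A dominant resolves down a perfect fifth: G# → C#. In E major, C# is scale degree 6, i.e. vi.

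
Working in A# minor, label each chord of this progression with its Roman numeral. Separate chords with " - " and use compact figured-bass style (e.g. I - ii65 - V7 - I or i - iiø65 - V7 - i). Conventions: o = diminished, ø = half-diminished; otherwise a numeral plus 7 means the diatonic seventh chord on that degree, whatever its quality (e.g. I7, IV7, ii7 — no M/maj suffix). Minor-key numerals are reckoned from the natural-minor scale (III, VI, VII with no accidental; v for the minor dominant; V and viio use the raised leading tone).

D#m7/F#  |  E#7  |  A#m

D#m7/F# has root D#, degree 4 in A# minor, so iv65.
E#7 has root E#, degree 5 in A# minor, so V7.
A#m: minor triad on A# = scale degree 1 → i.

iv65 - V7 - i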